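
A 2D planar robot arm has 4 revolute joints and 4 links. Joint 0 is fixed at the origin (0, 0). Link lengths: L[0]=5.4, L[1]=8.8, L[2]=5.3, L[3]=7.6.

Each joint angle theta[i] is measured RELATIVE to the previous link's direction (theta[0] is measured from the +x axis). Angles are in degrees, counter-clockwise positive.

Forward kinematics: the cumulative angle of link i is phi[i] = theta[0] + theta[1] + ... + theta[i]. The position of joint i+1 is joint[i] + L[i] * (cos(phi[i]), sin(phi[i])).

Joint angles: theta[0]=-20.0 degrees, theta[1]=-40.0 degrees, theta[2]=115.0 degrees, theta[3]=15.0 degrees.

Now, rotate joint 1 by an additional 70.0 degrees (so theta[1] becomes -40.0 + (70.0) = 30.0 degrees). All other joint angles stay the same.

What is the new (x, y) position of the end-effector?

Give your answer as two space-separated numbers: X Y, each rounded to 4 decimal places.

joint[0] = (0.0000, 0.0000)  (base)
link 0: phi[0] = -20 = -20 deg
  cos(-20 deg) = 0.9397, sin(-20 deg) = -0.3420
  joint[1] = (0.0000, 0.0000) + 5.4 * (0.9397, -0.3420) = (0.0000 + 5.0743, 0.0000 + -1.8469) = (5.0743, -1.8469)
link 1: phi[1] = -20 + 30 = 10 deg
  cos(10 deg) = 0.9848, sin(10 deg) = 0.1736
  joint[2] = (5.0743, -1.8469) + 8.8 * (0.9848, 0.1736) = (5.0743 + 8.6663, -1.8469 + 1.5281) = (13.7406, -0.3188)
link 2: phi[2] = -20 + 30 + 115 = 125 deg
  cos(125 deg) = -0.5736, sin(125 deg) = 0.8192
  joint[3] = (13.7406, -0.3188) + 5.3 * (-0.5736, 0.8192) = (13.7406 + -3.0400, -0.3188 + 4.3415) = (10.7007, 4.0227)
link 3: phi[3] = -20 + 30 + 115 + 15 = 140 deg
  cos(140 deg) = -0.7660, sin(140 deg) = 0.6428
  joint[4] = (10.7007, 4.0227) + 7.6 * (-0.7660, 0.6428) = (10.7007 + -5.8219, 4.0227 + 4.8852) = (4.8788, 8.9079)
End effector: (4.8788, 8.9079)

Answer: 4.8788 8.9079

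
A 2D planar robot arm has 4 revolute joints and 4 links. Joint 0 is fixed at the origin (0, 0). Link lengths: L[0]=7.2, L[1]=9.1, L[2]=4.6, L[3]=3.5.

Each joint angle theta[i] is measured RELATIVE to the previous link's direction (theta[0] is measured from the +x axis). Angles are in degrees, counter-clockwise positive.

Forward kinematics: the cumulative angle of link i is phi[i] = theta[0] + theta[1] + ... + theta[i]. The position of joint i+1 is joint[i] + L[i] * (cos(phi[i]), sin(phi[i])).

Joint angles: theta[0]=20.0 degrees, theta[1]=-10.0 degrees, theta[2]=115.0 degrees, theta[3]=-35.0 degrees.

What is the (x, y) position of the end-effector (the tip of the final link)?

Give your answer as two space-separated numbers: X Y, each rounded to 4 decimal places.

Answer: 13.0891 11.3108

Derivation:
joint[0] = (0.0000, 0.0000)  (base)
link 0: phi[0] = 20 = 20 deg
  cos(20 deg) = 0.9397, sin(20 deg) = 0.3420
  joint[1] = (0.0000, 0.0000) + 7.2 * (0.9397, 0.3420) = (0.0000 + 6.7658, 0.0000 + 2.4625) = (6.7658, 2.4625)
link 1: phi[1] = 20 + -10 = 10 deg
  cos(10 deg) = 0.9848, sin(10 deg) = 0.1736
  joint[2] = (6.7658, 2.4625) + 9.1 * (0.9848, 0.1736) = (6.7658 + 8.9618, 2.4625 + 1.5802) = (15.7275, 4.0427)
link 2: phi[2] = 20 + -10 + 115 = 125 deg
  cos(125 deg) = -0.5736, sin(125 deg) = 0.8192
  joint[3] = (15.7275, 4.0427) + 4.6 * (-0.5736, 0.8192) = (15.7275 + -2.6385, 4.0427 + 3.7681) = (13.0891, 7.8108)
link 3: phi[3] = 20 + -10 + 115 + -35 = 90 deg
  cos(90 deg) = 0.0000, sin(90 deg) = 1.0000
  joint[4] = (13.0891, 7.8108) + 3.5 * (0.0000, 1.0000) = (13.0891 + 0.0000, 7.8108 + 3.5000) = (13.0891, 11.3108)
End effector: (13.0891, 11.3108)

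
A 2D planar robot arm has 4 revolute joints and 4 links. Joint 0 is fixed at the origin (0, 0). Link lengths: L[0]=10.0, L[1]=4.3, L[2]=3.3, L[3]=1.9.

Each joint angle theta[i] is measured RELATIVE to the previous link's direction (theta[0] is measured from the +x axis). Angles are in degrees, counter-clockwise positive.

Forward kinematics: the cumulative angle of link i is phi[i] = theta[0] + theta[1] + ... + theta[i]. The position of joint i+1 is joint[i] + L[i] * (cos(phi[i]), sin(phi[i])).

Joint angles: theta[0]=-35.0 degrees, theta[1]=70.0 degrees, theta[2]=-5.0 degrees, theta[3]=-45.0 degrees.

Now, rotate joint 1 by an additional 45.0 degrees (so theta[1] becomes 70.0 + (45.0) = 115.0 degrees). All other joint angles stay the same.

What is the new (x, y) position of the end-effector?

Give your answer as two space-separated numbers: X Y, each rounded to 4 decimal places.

Answer: 11.4378 2.6365

Derivation:
joint[0] = (0.0000, 0.0000)  (base)
link 0: phi[0] = -35 = -35 deg
  cos(-35 deg) = 0.8192, sin(-35 deg) = -0.5736
  joint[1] = (0.0000, 0.0000) + 10 * (0.8192, -0.5736) = (0.0000 + 8.1915, 0.0000 + -5.7358) = (8.1915, -5.7358)
link 1: phi[1] = -35 + 115 = 80 deg
  cos(80 deg) = 0.1736, sin(80 deg) = 0.9848
  joint[2] = (8.1915, -5.7358) + 4.3 * (0.1736, 0.9848) = (8.1915 + 0.7467, -5.7358 + 4.2347) = (8.9382, -1.5011)
link 2: phi[2] = -35 + 115 + -5 = 75 deg
  cos(75 deg) = 0.2588, sin(75 deg) = 0.9659
  joint[3] = (8.9382, -1.5011) + 3.3 * (0.2588, 0.9659) = (8.9382 + 0.8541, -1.5011 + 3.1876) = (9.7923, 1.6865)
link 3: phi[3] = -35 + 115 + -5 + -45 = 30 deg
  cos(30 deg) = 0.8660, sin(30 deg) = 0.5000
  joint[4] = (9.7923, 1.6865) + 1.9 * (0.8660, 0.5000) = (9.7923 + 1.6454, 1.6865 + 0.9500) = (11.4378, 2.6365)
End effector: (11.4378, 2.6365)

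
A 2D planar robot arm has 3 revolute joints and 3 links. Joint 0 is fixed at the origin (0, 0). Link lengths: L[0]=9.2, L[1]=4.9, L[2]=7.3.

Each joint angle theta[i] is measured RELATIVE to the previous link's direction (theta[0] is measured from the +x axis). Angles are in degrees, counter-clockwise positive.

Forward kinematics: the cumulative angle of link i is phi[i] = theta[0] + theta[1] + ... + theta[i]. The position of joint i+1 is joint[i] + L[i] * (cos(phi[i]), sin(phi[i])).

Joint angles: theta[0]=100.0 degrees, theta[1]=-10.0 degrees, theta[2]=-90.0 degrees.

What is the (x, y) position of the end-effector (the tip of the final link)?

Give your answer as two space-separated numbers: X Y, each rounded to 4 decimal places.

joint[0] = (0.0000, 0.0000)  (base)
link 0: phi[0] = 100 = 100 deg
  cos(100 deg) = -0.1736, sin(100 deg) = 0.9848
  joint[1] = (0.0000, 0.0000) + 9.2 * (-0.1736, 0.9848) = (0.0000 + -1.5976, 0.0000 + 9.0602) = (-1.5976, 9.0602)
link 1: phi[1] = 100 + -10 = 90 deg
  cos(90 deg) = 0.0000, sin(90 deg) = 1.0000
  joint[2] = (-1.5976, 9.0602) + 4.9 * (0.0000, 1.0000) = (-1.5976 + 0.0000, 9.0602 + 4.9000) = (-1.5976, 13.9602)
link 2: phi[2] = 100 + -10 + -90 = 0 deg
  cos(0 deg) = 1.0000, sin(0 deg) = 0.0000
  joint[3] = (-1.5976, 13.9602) + 7.3 * (1.0000, 0.0000) = (-1.5976 + 7.3000, 13.9602 + 0.0000) = (5.7024, 13.9602)
End effector: (5.7024, 13.9602)

Answer: 5.7024 13.9602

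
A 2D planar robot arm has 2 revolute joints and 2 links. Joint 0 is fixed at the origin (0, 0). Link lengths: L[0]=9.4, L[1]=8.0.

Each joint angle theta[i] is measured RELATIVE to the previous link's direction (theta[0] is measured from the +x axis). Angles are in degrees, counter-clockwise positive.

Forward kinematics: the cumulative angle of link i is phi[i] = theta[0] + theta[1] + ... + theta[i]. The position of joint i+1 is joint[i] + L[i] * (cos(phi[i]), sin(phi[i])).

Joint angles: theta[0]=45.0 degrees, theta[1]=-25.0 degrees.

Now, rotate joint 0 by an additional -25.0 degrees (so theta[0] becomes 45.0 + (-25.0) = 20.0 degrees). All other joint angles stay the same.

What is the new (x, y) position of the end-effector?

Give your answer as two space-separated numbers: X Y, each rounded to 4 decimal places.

joint[0] = (0.0000, 0.0000)  (base)
link 0: phi[0] = 20 = 20 deg
  cos(20 deg) = 0.9397, sin(20 deg) = 0.3420
  joint[1] = (0.0000, 0.0000) + 9.4 * (0.9397, 0.3420) = (0.0000 + 8.8331, 0.0000 + 3.2150) = (8.8331, 3.2150)
link 1: phi[1] = 20 + -25 = -5 deg
  cos(-5 deg) = 0.9962, sin(-5 deg) = -0.0872
  joint[2] = (8.8331, 3.2150) + 8 * (0.9962, -0.0872) = (8.8331 + 7.9696, 3.2150 + -0.6972) = (16.8027, 2.5177)
End effector: (16.8027, 2.5177)

Answer: 16.8027 2.5177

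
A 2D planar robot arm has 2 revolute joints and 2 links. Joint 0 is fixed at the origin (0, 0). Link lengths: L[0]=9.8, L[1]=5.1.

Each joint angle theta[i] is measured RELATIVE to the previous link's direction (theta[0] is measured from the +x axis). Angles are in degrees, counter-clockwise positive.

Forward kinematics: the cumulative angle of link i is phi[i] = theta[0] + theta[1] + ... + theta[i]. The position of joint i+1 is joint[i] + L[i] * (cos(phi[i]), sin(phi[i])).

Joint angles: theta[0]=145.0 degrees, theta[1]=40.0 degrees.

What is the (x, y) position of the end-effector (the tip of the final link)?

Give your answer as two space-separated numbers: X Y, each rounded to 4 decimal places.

joint[0] = (0.0000, 0.0000)  (base)
link 0: phi[0] = 145 = 145 deg
  cos(145 deg) = -0.8192, sin(145 deg) = 0.5736
  joint[1] = (0.0000, 0.0000) + 9.8 * (-0.8192, 0.5736) = (0.0000 + -8.0277, 0.0000 + 5.6210) = (-8.0277, 5.6210)
link 1: phi[1] = 145 + 40 = 185 deg
  cos(185 deg) = -0.9962, sin(185 deg) = -0.0872
  joint[2] = (-8.0277, 5.6210) + 5.1 * (-0.9962, -0.0872) = (-8.0277 + -5.0806, 5.6210 + -0.4445) = (-13.1083, 5.1766)
End effector: (-13.1083, 5.1766)

Answer: -13.1083 5.1766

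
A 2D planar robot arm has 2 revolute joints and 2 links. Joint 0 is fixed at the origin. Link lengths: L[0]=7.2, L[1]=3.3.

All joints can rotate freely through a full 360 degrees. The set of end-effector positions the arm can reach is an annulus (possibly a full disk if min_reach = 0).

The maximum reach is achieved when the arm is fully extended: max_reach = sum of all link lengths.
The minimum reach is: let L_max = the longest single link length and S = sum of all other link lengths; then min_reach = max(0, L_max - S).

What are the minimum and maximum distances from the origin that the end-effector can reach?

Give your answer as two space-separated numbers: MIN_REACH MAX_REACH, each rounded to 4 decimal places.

Answer: 3.9000 10.5000

Derivation:
Link lengths: [7.2, 3.3]
max_reach = 7.2 + 3.3 = 10.5
L_max = max([7.2, 3.3]) = 7.2
S (sum of others) = 10.5 - 7.2 = 3.3
min_reach = max(0, 7.2 - 3.3) = max(0, 3.9) = 3.9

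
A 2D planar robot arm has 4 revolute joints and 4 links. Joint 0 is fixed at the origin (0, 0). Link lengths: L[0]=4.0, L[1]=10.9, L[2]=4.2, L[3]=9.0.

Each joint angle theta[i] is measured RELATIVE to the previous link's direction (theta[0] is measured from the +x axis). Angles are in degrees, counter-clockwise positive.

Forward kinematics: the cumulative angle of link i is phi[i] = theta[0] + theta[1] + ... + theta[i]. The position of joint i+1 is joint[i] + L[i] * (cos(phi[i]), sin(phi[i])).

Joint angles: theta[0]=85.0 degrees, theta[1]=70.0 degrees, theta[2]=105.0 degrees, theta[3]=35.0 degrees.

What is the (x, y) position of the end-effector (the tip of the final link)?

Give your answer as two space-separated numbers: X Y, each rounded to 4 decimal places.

Answer: -6.4559 -3.7016

Derivation:
joint[0] = (0.0000, 0.0000)  (base)
link 0: phi[0] = 85 = 85 deg
  cos(85 deg) = 0.0872, sin(85 deg) = 0.9962
  joint[1] = (0.0000, 0.0000) + 4 * (0.0872, 0.9962) = (0.0000 + 0.3486, 0.0000 + 3.9848) = (0.3486, 3.9848)
link 1: phi[1] = 85 + 70 = 155 deg
  cos(155 deg) = -0.9063, sin(155 deg) = 0.4226
  joint[2] = (0.3486, 3.9848) + 10.9 * (-0.9063, 0.4226) = (0.3486 + -9.8788, 3.9848 + 4.6065) = (-9.5301, 8.5913)
link 2: phi[2] = 85 + 70 + 105 = 260 deg
  cos(260 deg) = -0.1736, sin(260 deg) = -0.9848
  joint[3] = (-9.5301, 8.5913) + 4.2 * (-0.1736, -0.9848) = (-9.5301 + -0.7293, 8.5913 + -4.1362) = (-10.2595, 4.4551)
link 3: phi[3] = 85 + 70 + 105 + 35 = 295 deg
  cos(295 deg) = 0.4226, sin(295 deg) = -0.9063
  joint[4] = (-10.2595, 4.4551) + 9 * (0.4226, -0.9063) = (-10.2595 + 3.8036, 4.4551 + -8.1568) = (-6.4559, -3.7016)
End effector: (-6.4559, -3.7016)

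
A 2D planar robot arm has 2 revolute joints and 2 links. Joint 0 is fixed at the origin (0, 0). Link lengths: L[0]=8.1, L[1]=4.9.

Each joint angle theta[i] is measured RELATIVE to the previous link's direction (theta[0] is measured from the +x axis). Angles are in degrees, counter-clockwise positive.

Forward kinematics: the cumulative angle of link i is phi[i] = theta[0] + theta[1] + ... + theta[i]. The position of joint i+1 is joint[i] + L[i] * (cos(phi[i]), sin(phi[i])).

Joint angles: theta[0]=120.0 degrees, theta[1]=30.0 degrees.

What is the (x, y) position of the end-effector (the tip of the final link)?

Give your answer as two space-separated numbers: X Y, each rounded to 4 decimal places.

joint[0] = (0.0000, 0.0000)  (base)
link 0: phi[0] = 120 = 120 deg
  cos(120 deg) = -0.5000, sin(120 deg) = 0.8660
  joint[1] = (0.0000, 0.0000) + 8.1 * (-0.5000, 0.8660) = (0.0000 + -4.0500, 0.0000 + 7.0148) = (-4.0500, 7.0148)
link 1: phi[1] = 120 + 30 = 150 deg
  cos(150 deg) = -0.8660, sin(150 deg) = 0.5000
  joint[2] = (-4.0500, 7.0148) + 4.9 * (-0.8660, 0.5000) = (-4.0500 + -4.2435, 7.0148 + 2.4500) = (-8.2935, 9.4648)
End effector: (-8.2935, 9.4648)

Answer: -8.2935 9.4648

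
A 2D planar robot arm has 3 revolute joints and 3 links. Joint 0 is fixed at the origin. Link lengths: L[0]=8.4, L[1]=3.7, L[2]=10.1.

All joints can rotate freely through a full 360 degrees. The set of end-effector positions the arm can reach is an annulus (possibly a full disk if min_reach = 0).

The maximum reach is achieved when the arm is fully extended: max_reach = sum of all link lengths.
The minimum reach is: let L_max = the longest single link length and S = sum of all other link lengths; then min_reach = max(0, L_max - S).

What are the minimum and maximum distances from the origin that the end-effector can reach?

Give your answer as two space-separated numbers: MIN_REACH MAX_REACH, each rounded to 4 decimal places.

Answer: 0.0000 22.2000

Derivation:
Link lengths: [8.4, 3.7, 10.1]
max_reach = 8.4 + 3.7 + 10.1 = 22.2
L_max = max([8.4, 3.7, 10.1]) = 10.1
S (sum of others) = 22.2 - 10.1 = 12.1
min_reach = max(0, 10.1 - 12.1) = max(0, -2) = 0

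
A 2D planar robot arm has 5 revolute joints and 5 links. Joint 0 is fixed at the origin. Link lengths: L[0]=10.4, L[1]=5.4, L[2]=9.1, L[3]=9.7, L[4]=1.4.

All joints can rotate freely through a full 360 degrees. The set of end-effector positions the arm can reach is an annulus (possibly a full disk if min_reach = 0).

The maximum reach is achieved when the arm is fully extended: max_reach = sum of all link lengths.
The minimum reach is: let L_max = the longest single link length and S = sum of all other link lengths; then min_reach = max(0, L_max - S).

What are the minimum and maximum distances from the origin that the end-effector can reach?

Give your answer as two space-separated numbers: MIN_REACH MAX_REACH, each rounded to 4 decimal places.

Link lengths: [10.4, 5.4, 9.1, 9.7, 1.4]
max_reach = 10.4 + 5.4 + 9.1 + 9.7 + 1.4 = 36
L_max = max([10.4, 5.4, 9.1, 9.7, 1.4]) = 10.4
S (sum of others) = 36 - 10.4 = 25.6
min_reach = max(0, 10.4 - 25.6) = max(0, -15.2) = 0

Answer: 0.0000 36.0000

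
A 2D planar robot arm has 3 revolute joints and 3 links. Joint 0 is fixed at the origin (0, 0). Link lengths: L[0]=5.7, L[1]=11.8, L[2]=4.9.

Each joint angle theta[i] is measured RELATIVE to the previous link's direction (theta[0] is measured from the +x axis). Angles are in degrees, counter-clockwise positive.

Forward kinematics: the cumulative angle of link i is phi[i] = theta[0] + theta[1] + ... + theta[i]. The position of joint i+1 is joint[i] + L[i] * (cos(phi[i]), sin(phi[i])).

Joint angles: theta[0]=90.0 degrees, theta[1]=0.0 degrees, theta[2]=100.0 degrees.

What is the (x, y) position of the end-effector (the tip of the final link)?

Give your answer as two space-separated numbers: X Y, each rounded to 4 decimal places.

Answer: -4.8256 16.6491

Derivation:
joint[0] = (0.0000, 0.0000)  (base)
link 0: phi[0] = 90 = 90 deg
  cos(90 deg) = 0.0000, sin(90 deg) = 1.0000
  joint[1] = (0.0000, 0.0000) + 5.7 * (0.0000, 1.0000) = (0.0000 + 0.0000, 0.0000 + 5.7000) = (0.0000, 5.7000)
link 1: phi[1] = 90 + 0 = 90 deg
  cos(90 deg) = 0.0000, sin(90 deg) = 1.0000
  joint[2] = (0.0000, 5.7000) + 11.8 * (0.0000, 1.0000) = (0.0000 + 0.0000, 5.7000 + 11.8000) = (0.0000, 17.5000)
link 2: phi[2] = 90 + 0 + 100 = 190 deg
  cos(190 deg) = -0.9848, sin(190 deg) = -0.1736
  joint[3] = (0.0000, 17.5000) + 4.9 * (-0.9848, -0.1736) = (0.0000 + -4.8256, 17.5000 + -0.8509) = (-4.8256, 16.6491)
End effector: (-4.8256, 16.6491)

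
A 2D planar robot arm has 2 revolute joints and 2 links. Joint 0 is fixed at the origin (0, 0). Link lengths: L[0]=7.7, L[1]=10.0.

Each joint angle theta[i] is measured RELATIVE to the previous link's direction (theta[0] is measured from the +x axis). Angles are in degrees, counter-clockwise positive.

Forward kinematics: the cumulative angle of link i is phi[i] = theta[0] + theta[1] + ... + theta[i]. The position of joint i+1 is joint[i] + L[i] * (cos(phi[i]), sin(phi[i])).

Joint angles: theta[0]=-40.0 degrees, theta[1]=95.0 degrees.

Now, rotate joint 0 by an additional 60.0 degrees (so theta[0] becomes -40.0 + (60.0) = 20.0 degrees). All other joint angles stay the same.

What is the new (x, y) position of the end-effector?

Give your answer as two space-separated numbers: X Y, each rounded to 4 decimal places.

joint[0] = (0.0000, 0.0000)  (base)
link 0: phi[0] = 20 = 20 deg
  cos(20 deg) = 0.9397, sin(20 deg) = 0.3420
  joint[1] = (0.0000, 0.0000) + 7.7 * (0.9397, 0.3420) = (0.0000 + 7.2356, 0.0000 + 2.6336) = (7.2356, 2.6336)
link 1: phi[1] = 20 + 95 = 115 deg
  cos(115 deg) = -0.4226, sin(115 deg) = 0.9063
  joint[2] = (7.2356, 2.6336) + 10 * (-0.4226, 0.9063) = (7.2356 + -4.2262, 2.6336 + 9.0631) = (3.0095, 11.6966)
End effector: (3.0095, 11.6966)

Answer: 3.0095 11.6966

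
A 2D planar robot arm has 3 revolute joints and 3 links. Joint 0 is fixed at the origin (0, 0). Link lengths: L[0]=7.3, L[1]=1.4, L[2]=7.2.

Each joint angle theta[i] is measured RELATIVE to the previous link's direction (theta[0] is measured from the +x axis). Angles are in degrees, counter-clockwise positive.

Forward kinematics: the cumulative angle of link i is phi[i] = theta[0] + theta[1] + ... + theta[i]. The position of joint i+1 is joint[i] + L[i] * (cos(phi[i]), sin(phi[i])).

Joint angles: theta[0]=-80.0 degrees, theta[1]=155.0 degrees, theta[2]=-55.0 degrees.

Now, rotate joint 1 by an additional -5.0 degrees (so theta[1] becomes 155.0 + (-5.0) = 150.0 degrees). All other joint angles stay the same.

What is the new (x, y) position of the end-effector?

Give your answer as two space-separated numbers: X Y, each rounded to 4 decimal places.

joint[0] = (0.0000, 0.0000)  (base)
link 0: phi[0] = -80 = -80 deg
  cos(-80 deg) = 0.1736, sin(-80 deg) = -0.9848
  joint[1] = (0.0000, 0.0000) + 7.3 * (0.1736, -0.9848) = (0.0000 + 1.2676, 0.0000 + -7.1891) = (1.2676, -7.1891)
link 1: phi[1] = -80 + 150 = 70 deg
  cos(70 deg) = 0.3420, sin(70 deg) = 0.9397
  joint[2] = (1.2676, -7.1891) + 1.4 * (0.3420, 0.9397) = (1.2676 + 0.4788, -7.1891 + 1.3156) = (1.7465, -5.8735)
link 2: phi[2] = -80 + 150 + -55 = 15 deg
  cos(15 deg) = 0.9659, sin(15 deg) = 0.2588
  joint[3] = (1.7465, -5.8735) + 7.2 * (0.9659, 0.2588) = (1.7465 + 6.9547, -5.8735 + 1.8635) = (8.7011, -4.0100)
End effector: (8.7011, -4.0100)

Answer: 8.7011 -4.0100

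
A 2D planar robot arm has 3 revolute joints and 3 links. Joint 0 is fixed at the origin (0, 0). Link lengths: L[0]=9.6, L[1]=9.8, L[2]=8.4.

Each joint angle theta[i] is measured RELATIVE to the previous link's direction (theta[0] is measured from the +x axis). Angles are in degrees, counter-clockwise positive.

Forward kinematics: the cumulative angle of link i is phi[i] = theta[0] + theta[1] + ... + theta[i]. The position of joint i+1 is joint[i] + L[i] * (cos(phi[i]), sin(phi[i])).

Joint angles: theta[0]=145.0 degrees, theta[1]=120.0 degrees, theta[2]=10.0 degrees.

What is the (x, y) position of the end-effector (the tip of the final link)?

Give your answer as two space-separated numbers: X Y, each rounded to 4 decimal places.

joint[0] = (0.0000, 0.0000)  (base)
link 0: phi[0] = 145 = 145 deg
  cos(145 deg) = -0.8192, sin(145 deg) = 0.5736
  joint[1] = (0.0000, 0.0000) + 9.6 * (-0.8192, 0.5736) = (0.0000 + -7.8639, 0.0000 + 5.5063) = (-7.8639, 5.5063)
link 1: phi[1] = 145 + 120 = 265 deg
  cos(265 deg) = -0.0872, sin(265 deg) = -0.9962
  joint[2] = (-7.8639, 5.5063) + 9.8 * (-0.0872, -0.9962) = (-7.8639 + -0.8541, 5.5063 + -9.7627) = (-8.7180, -4.2564)
link 2: phi[2] = 145 + 120 + 10 = 275 deg
  cos(275 deg) = 0.0872, sin(275 deg) = -0.9962
  joint[3] = (-8.7180, -4.2564) + 8.4 * (0.0872, -0.9962) = (-8.7180 + 0.7321, -4.2564 + -8.3680) = (-7.9859, -12.6244)
End effector: (-7.9859, -12.6244)

Answer: -7.9859 -12.6244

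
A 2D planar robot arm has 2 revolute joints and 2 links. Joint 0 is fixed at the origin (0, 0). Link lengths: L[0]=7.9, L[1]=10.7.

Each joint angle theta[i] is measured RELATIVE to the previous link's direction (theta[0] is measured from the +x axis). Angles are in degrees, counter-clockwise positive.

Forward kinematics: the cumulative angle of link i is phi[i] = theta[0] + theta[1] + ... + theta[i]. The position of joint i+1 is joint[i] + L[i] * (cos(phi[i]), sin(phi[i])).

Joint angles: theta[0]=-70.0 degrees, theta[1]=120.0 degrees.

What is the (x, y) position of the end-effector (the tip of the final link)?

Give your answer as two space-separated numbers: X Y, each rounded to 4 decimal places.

Answer: 9.5798 0.7731

Derivation:
joint[0] = (0.0000, 0.0000)  (base)
link 0: phi[0] = -70 = -70 deg
  cos(-70 deg) = 0.3420, sin(-70 deg) = -0.9397
  joint[1] = (0.0000, 0.0000) + 7.9 * (0.3420, -0.9397) = (0.0000 + 2.7020, 0.0000 + -7.4236) = (2.7020, -7.4236)
link 1: phi[1] = -70 + 120 = 50 deg
  cos(50 deg) = 0.6428, sin(50 deg) = 0.7660
  joint[2] = (2.7020, -7.4236) + 10.7 * (0.6428, 0.7660) = (2.7020 + 6.8778, -7.4236 + 8.1967) = (9.5798, 0.7731)
End effector: (9.5798, 0.7731)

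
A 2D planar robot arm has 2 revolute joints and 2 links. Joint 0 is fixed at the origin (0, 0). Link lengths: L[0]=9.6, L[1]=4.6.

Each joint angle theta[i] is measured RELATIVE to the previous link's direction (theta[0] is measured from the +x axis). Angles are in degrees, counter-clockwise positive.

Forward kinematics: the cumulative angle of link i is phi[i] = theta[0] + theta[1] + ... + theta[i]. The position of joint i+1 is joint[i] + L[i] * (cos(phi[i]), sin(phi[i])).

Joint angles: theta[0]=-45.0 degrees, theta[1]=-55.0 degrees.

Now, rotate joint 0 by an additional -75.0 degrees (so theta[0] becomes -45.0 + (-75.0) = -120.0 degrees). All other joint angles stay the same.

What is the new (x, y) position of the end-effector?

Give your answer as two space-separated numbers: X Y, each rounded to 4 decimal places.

joint[0] = (0.0000, 0.0000)  (base)
link 0: phi[0] = -120 = -120 deg
  cos(-120 deg) = -0.5000, sin(-120 deg) = -0.8660
  joint[1] = (0.0000, 0.0000) + 9.6 * (-0.5000, -0.8660) = (0.0000 + -4.8000, 0.0000 + -8.3138) = (-4.8000, -8.3138)
link 1: phi[1] = -120 + -55 = -175 deg
  cos(-175 deg) = -0.9962, sin(-175 deg) = -0.0872
  joint[2] = (-4.8000, -8.3138) + 4.6 * (-0.9962, -0.0872) = (-4.8000 + -4.5825, -8.3138 + -0.4009) = (-9.3825, -8.7148)
End effector: (-9.3825, -8.7148)

Answer: -9.3825 -8.7148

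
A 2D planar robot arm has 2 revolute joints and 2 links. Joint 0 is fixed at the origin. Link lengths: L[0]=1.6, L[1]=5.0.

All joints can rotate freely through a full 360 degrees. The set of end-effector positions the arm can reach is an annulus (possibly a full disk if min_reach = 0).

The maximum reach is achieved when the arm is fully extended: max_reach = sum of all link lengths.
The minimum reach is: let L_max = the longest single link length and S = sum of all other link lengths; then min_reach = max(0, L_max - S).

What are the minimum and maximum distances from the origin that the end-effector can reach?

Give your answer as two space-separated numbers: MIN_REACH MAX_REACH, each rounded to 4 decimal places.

Answer: 3.4000 6.6000

Derivation:
Link lengths: [1.6, 5.0]
max_reach = 1.6 + 5 = 6.6
L_max = max([1.6, 5.0]) = 5
S (sum of others) = 6.6 - 5 = 1.6
min_reach = max(0, 5 - 1.6) = max(0, 3.4) = 3.4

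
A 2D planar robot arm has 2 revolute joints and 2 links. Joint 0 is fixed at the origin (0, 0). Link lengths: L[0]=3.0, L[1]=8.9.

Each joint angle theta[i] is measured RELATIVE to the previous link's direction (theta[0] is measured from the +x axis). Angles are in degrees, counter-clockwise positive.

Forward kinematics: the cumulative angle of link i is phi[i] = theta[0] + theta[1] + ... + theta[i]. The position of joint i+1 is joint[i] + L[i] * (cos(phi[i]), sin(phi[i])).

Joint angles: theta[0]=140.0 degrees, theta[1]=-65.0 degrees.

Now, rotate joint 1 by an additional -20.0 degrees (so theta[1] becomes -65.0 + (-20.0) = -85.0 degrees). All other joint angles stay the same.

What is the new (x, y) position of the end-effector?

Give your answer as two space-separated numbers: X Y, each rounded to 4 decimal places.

Answer: 2.8067 9.2188

Derivation:
joint[0] = (0.0000, 0.0000)  (base)
link 0: phi[0] = 140 = 140 deg
  cos(140 deg) = -0.7660, sin(140 deg) = 0.6428
  joint[1] = (0.0000, 0.0000) + 3 * (-0.7660, 0.6428) = (0.0000 + -2.2981, 0.0000 + 1.9284) = (-2.2981, 1.9284)
link 1: phi[1] = 140 + -85 = 55 deg
  cos(55 deg) = 0.5736, sin(55 deg) = 0.8192
  joint[2] = (-2.2981, 1.9284) + 8.9 * (0.5736, 0.8192) = (-2.2981 + 5.1048, 1.9284 + 7.2905) = (2.8067, 9.2188)
End effector: (2.8067, 9.2188)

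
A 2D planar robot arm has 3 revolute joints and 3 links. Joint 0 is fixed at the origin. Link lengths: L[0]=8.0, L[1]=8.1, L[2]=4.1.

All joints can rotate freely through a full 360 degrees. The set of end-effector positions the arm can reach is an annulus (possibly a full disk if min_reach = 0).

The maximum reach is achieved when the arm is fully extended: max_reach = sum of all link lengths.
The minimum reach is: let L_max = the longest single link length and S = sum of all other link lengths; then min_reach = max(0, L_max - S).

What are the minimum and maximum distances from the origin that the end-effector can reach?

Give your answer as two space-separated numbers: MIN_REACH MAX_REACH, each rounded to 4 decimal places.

Answer: 0.0000 20.2000

Derivation:
Link lengths: [8.0, 8.1, 4.1]
max_reach = 8 + 8.1 + 4.1 = 20.2
L_max = max([8.0, 8.1, 4.1]) = 8.1
S (sum of others) = 20.2 - 8.1 = 12.1
min_reach = max(0, 8.1 - 12.1) = max(0, -4) = 0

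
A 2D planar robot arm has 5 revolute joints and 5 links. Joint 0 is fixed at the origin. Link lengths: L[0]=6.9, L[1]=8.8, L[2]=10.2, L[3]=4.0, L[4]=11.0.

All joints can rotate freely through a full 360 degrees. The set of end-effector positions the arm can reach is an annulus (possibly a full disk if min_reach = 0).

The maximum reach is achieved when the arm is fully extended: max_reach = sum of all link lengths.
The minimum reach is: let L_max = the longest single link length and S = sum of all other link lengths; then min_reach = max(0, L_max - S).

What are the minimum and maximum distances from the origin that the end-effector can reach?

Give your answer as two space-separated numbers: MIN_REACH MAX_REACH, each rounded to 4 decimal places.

Link lengths: [6.9, 8.8, 10.2, 4.0, 11.0]
max_reach = 6.9 + 8.8 + 10.2 + 4 + 11 = 40.9
L_max = max([6.9, 8.8, 10.2, 4.0, 11.0]) = 11
S (sum of others) = 40.9 - 11 = 29.9
min_reach = max(0, 11 - 29.9) = max(0, -18.9) = 0

Answer: 0.0000 40.9000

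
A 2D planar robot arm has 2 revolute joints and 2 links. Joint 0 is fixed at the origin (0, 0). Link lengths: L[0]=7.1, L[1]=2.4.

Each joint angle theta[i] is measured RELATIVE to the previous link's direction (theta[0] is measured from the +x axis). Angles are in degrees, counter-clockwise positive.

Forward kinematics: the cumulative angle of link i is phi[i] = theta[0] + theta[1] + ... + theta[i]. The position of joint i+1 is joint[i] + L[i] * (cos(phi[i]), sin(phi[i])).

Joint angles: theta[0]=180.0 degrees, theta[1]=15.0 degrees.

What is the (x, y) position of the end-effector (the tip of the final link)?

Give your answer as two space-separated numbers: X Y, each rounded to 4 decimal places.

joint[0] = (0.0000, 0.0000)  (base)
link 0: phi[0] = 180 = 180 deg
  cos(180 deg) = -1.0000, sin(180 deg) = 0.0000
  joint[1] = (0.0000, 0.0000) + 7.1 * (-1.0000, 0.0000) = (0.0000 + -7.1000, 0.0000 + 0.0000) = (-7.1000, 0.0000)
link 1: phi[1] = 180 + 15 = 195 deg
  cos(195 deg) = -0.9659, sin(195 deg) = -0.2588
  joint[2] = (-7.1000, 0.0000) + 2.4 * (-0.9659, -0.2588) = (-7.1000 + -2.3182, 0.0000 + -0.6212) = (-9.4182, -0.6212)
End effector: (-9.4182, -0.6212)

Answer: -9.4182 -0.6212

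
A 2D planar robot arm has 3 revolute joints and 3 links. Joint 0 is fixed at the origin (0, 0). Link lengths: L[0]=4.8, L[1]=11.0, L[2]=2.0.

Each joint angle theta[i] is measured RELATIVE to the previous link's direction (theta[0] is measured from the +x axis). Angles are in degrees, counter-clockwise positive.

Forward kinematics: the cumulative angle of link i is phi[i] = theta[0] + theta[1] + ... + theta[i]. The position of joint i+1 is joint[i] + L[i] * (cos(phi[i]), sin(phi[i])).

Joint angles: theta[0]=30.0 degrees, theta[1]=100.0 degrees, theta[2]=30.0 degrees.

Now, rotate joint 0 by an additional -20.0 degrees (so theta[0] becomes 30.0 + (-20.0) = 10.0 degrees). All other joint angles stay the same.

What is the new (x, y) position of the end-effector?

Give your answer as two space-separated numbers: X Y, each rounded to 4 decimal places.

Answer: -0.5672 12.4557

Derivation:
joint[0] = (0.0000, 0.0000)  (base)
link 0: phi[0] = 10 = 10 deg
  cos(10 deg) = 0.9848, sin(10 deg) = 0.1736
  joint[1] = (0.0000, 0.0000) + 4.8 * (0.9848, 0.1736) = (0.0000 + 4.7271, 0.0000 + 0.8335) = (4.7271, 0.8335)
link 1: phi[1] = 10 + 100 = 110 deg
  cos(110 deg) = -0.3420, sin(110 deg) = 0.9397
  joint[2] = (4.7271, 0.8335) + 11 * (-0.3420, 0.9397) = (4.7271 + -3.7622, 0.8335 + 10.3366) = (0.9649, 11.1701)
link 2: phi[2] = 10 + 100 + 30 = 140 deg
  cos(140 deg) = -0.7660, sin(140 deg) = 0.6428
  joint[3] = (0.9649, 11.1701) + 2 * (-0.7660, 0.6428) = (0.9649 + -1.5321, 11.1701 + 1.2856) = (-0.5672, 12.4557)
End effector: (-0.5672, 12.4557)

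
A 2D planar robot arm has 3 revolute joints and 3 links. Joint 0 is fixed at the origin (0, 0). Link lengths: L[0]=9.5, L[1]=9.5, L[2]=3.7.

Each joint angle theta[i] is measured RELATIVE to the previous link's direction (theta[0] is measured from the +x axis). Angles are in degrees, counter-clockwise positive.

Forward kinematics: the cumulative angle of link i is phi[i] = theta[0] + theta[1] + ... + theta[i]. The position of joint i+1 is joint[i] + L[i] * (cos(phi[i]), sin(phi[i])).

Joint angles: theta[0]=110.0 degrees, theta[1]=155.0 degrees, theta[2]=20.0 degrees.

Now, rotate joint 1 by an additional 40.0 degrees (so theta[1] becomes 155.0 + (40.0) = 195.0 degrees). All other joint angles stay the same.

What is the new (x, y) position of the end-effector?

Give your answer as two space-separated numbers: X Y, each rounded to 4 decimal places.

joint[0] = (0.0000, 0.0000)  (base)
link 0: phi[0] = 110 = 110 deg
  cos(110 deg) = -0.3420, sin(110 deg) = 0.9397
  joint[1] = (0.0000, 0.0000) + 9.5 * (-0.3420, 0.9397) = (0.0000 + -3.2492, 0.0000 + 8.9271) = (-3.2492, 8.9271)
link 1: phi[1] = 110 + 195 = 305 deg
  cos(305 deg) = 0.5736, sin(305 deg) = -0.8192
  joint[2] = (-3.2492, 8.9271) + 9.5 * (0.5736, -0.8192) = (-3.2492 + 5.4490, 8.9271 + -7.7819) = (2.1998, 1.1451)
link 2: phi[2] = 110 + 195 + 20 = 325 deg
  cos(325 deg) = 0.8192, sin(325 deg) = -0.5736
  joint[3] = (2.1998, 1.1451) + 3.7 * (0.8192, -0.5736) = (2.1998 + 3.0309, 1.1451 + -2.1222) = (5.2306, -0.9771)
End effector: (5.2306, -0.9771)

Answer: 5.2306 -0.9771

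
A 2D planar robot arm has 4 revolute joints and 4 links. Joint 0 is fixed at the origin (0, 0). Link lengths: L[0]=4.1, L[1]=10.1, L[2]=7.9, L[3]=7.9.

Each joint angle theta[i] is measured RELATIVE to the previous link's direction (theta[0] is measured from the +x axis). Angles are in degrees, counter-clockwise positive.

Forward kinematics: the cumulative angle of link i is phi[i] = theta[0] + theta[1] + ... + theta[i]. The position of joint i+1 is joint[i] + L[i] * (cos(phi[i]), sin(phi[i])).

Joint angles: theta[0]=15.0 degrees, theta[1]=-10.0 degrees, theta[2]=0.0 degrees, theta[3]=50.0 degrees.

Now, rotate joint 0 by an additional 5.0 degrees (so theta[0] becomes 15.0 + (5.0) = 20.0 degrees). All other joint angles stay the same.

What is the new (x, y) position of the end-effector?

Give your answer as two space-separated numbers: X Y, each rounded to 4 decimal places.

joint[0] = (0.0000, 0.0000)  (base)
link 0: phi[0] = 20 = 20 deg
  cos(20 deg) = 0.9397, sin(20 deg) = 0.3420
  joint[1] = (0.0000, 0.0000) + 4.1 * (0.9397, 0.3420) = (0.0000 + 3.8527, 0.0000 + 1.4023) = (3.8527, 1.4023)
link 1: phi[1] = 20 + -10 = 10 deg
  cos(10 deg) = 0.9848, sin(10 deg) = 0.1736
  joint[2] = (3.8527, 1.4023) + 10.1 * (0.9848, 0.1736) = (3.8527 + 9.9466, 1.4023 + 1.7538) = (13.7993, 3.1561)
link 2: phi[2] = 20 + -10 + 0 = 10 deg
  cos(10 deg) = 0.9848, sin(10 deg) = 0.1736
  joint[3] = (13.7993, 3.1561) + 7.9 * (0.9848, 0.1736) = (13.7993 + 7.7800, 3.1561 + 1.3718) = (21.5793, 4.5279)
link 3: phi[3] = 20 + -10 + 0 + 50 = 60 deg
  cos(60 deg) = 0.5000, sin(60 deg) = 0.8660
  joint[4] = (21.5793, 4.5279) + 7.9 * (0.5000, 0.8660) = (21.5793 + 3.9500, 4.5279 + 6.8416) = (25.5293, 11.3696)
End effector: (25.5293, 11.3696)

Answer: 25.5293 11.3696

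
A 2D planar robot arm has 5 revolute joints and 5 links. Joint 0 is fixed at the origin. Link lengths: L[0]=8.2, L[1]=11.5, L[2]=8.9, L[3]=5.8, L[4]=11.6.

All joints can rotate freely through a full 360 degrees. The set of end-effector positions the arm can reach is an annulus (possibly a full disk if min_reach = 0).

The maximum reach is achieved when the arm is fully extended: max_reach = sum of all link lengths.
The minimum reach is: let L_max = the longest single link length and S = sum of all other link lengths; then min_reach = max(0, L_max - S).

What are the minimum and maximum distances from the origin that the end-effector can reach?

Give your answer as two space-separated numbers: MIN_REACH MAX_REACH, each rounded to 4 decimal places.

Answer: 0.0000 46.0000

Derivation:
Link lengths: [8.2, 11.5, 8.9, 5.8, 11.6]
max_reach = 8.2 + 11.5 + 8.9 + 5.8 + 11.6 = 46
L_max = max([8.2, 11.5, 8.9, 5.8, 11.6]) = 11.6
S (sum of others) = 46 - 11.6 = 34.4
min_reach = max(0, 11.6 - 34.4) = max(0, -22.8) = 0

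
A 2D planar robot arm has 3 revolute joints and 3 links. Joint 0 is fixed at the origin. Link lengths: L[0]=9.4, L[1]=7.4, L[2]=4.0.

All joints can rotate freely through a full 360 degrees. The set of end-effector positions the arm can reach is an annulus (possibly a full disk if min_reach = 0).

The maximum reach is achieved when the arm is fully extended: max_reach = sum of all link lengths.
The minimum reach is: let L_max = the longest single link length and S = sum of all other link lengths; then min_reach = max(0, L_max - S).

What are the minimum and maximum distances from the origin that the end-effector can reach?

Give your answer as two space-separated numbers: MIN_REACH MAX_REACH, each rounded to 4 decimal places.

Link lengths: [9.4, 7.4, 4.0]
max_reach = 9.4 + 7.4 + 4 = 20.8
L_max = max([9.4, 7.4, 4.0]) = 9.4
S (sum of others) = 20.8 - 9.4 = 11.4
min_reach = max(0, 9.4 - 11.4) = max(0, -2) = 0

Answer: 0.0000 20.8000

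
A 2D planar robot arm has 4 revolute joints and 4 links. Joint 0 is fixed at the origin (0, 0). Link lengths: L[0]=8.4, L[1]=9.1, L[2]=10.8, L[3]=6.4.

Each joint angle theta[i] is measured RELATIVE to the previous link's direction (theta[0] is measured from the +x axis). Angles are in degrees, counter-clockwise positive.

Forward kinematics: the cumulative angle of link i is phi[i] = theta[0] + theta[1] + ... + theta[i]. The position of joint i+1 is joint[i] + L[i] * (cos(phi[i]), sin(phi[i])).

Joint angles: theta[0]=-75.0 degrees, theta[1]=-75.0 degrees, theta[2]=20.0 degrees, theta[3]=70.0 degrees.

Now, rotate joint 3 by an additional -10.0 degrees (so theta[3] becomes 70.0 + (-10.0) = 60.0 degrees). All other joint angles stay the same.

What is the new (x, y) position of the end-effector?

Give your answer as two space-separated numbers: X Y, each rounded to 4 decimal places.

joint[0] = (0.0000, 0.0000)  (base)
link 0: phi[0] = -75 = -75 deg
  cos(-75 deg) = 0.2588, sin(-75 deg) = -0.9659
  joint[1] = (0.0000, 0.0000) + 8.4 * (0.2588, -0.9659) = (0.0000 + 2.1741, 0.0000 + -8.1138) = (2.1741, -8.1138)
link 1: phi[1] = -75 + -75 = -150 deg
  cos(-150 deg) = -0.8660, sin(-150 deg) = -0.5000
  joint[2] = (2.1741, -8.1138) + 9.1 * (-0.8660, -0.5000) = (2.1741 + -7.8808, -8.1138 + -4.5500) = (-5.7068, -12.6638)
link 2: phi[2] = -75 + -75 + 20 = -130 deg
  cos(-130 deg) = -0.6428, sin(-130 deg) = -0.7660
  joint[3] = (-5.7068, -12.6638) + 10.8 * (-0.6428, -0.7660) = (-5.7068 + -6.9421, -12.6638 + -8.2733) = (-12.6489, -20.9371)
link 3: phi[3] = -75 + -75 + 20 + 60 = -70 deg
  cos(-70 deg) = 0.3420, sin(-70 deg) = -0.9397
  joint[4] = (-12.6489, -20.9371) + 6.4 * (0.3420, -0.9397) = (-12.6489 + 2.1889, -20.9371 + -6.0140) = (-10.4599, -26.9511)
End effector: (-10.4599, -26.9511)

Answer: -10.4599 -26.9511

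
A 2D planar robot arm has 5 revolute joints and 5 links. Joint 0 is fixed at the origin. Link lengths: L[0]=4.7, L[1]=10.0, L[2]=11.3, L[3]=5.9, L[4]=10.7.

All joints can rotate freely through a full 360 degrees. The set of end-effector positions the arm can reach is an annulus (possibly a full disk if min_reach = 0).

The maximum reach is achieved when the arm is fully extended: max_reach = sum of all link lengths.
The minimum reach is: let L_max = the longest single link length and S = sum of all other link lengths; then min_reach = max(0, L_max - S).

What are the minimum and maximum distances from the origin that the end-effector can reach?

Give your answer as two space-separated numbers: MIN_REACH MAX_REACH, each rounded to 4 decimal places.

Answer: 0.0000 42.6000

Derivation:
Link lengths: [4.7, 10.0, 11.3, 5.9, 10.7]
max_reach = 4.7 + 10 + 11.3 + 5.9 + 10.7 = 42.6
L_max = max([4.7, 10.0, 11.3, 5.9, 10.7]) = 11.3
S (sum of others) = 42.6 - 11.3 = 31.3
min_reach = max(0, 11.3 - 31.3) = max(0, -20) = 0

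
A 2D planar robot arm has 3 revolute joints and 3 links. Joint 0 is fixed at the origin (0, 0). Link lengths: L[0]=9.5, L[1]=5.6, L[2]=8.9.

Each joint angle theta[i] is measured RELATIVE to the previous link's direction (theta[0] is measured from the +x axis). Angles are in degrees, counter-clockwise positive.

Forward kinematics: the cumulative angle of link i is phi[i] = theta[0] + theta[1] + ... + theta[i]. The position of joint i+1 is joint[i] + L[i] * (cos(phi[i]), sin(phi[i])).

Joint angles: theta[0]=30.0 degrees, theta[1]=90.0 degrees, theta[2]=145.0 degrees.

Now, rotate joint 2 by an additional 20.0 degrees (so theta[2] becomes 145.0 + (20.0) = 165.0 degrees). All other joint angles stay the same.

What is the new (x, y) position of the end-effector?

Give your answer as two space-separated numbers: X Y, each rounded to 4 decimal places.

Answer: 7.7307 1.0030

Derivation:
joint[0] = (0.0000, 0.0000)  (base)
link 0: phi[0] = 30 = 30 deg
  cos(30 deg) = 0.8660, sin(30 deg) = 0.5000
  joint[1] = (0.0000, 0.0000) + 9.5 * (0.8660, 0.5000) = (0.0000 + 8.2272, 0.0000 + 4.7500) = (8.2272, 4.7500)
link 1: phi[1] = 30 + 90 = 120 deg
  cos(120 deg) = -0.5000, sin(120 deg) = 0.8660
  joint[2] = (8.2272, 4.7500) + 5.6 * (-0.5000, 0.8660) = (8.2272 + -2.8000, 4.7500 + 4.8497) = (5.4272, 9.5997)
link 2: phi[2] = 30 + 90 + 165 = 285 deg
  cos(285 deg) = 0.2588, sin(285 deg) = -0.9659
  joint[3] = (5.4272, 9.5997) + 8.9 * (0.2588, -0.9659) = (5.4272 + 2.3035, 9.5997 + -8.5967) = (7.7307, 1.0030)
End effector: (7.7307, 1.0030)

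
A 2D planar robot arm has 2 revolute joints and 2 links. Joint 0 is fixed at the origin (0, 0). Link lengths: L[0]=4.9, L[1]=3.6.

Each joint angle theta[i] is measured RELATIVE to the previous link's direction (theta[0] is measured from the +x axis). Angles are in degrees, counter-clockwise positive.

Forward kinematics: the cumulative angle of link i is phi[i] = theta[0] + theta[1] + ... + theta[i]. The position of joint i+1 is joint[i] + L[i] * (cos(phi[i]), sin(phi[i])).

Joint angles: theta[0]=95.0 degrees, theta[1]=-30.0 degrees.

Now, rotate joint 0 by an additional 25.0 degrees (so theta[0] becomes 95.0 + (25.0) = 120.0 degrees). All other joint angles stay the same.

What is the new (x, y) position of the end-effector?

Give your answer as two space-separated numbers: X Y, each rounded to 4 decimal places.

Answer: -2.4500 7.8435

Derivation:
joint[0] = (0.0000, 0.0000)  (base)
link 0: phi[0] = 120 = 120 deg
  cos(120 deg) = -0.5000, sin(120 deg) = 0.8660
  joint[1] = (0.0000, 0.0000) + 4.9 * (-0.5000, 0.8660) = (0.0000 + -2.4500, 0.0000 + 4.2435) = (-2.4500, 4.2435)
link 1: phi[1] = 120 + -30 = 90 deg
  cos(90 deg) = 0.0000, sin(90 deg) = 1.0000
  joint[2] = (-2.4500, 4.2435) + 3.6 * (0.0000, 1.0000) = (-2.4500 + 0.0000, 4.2435 + 3.6000) = (-2.4500, 7.8435)
End effector: (-2.4500, 7.8435)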